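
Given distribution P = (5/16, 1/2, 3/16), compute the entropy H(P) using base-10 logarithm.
0.4447 dits

Shannon entropy is H(X) = -Σ p(x) log p(x).

For P = (5/16, 1/2, 3/16):
H = -5/16 × log_10(5/16) -1/2 × log_10(1/2) -3/16 × log_10(3/16)
H = 0.4447 dits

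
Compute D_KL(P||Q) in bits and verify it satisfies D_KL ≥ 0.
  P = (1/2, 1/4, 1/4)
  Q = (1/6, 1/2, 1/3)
0.4387 bits

KL divergence satisfies the Gibbs inequality: D_KL(P||Q) ≥ 0 for all distributions P, Q.

D_KL(P||Q) = Σ p(x) log(p(x)/q(x))
Term by term:
  x=0: 1/2 × log_2[(1/2)/(1/6)] = 0.7925
  x=1: 1/4 × log_2[(1/4)/(1/2)] = -0.2500
  x=2: 1/4 × log_2[(1/4)/(1/3)] = -0.1038
D_KL(P||Q) = 0.4387 bits

D_KL(P||Q) = 0.4387 ≥ 0 ✓

This non-negativity is a fundamental property: relative entropy cannot be negative because it measures how different Q is from P.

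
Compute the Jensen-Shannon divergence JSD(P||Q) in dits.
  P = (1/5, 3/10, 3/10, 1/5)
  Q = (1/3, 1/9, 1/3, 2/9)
0.0138 dits

Jensen-Shannon divergence is:
JSD(P||Q) = 0.5 × D_KL(P||M) + 0.5 × D_KL(Q||M)
where M = 0.5 × (P + Q) is the mixture distribution.

M = 0.5 × (1/5, 3/10, 3/10, 1/5) + 0.5 × (1/3, 1/9, 1/3, 2/9) = (4/15, 0.205556, 0.316667, 0.211111)

D_KL(P||M) = 0.0125 dits
D_KL(Q||M) = 0.0150 dits

JSD(P||Q) = 0.5 × 0.0125 + 0.5 × 0.0150 = 0.0138 dits

Unlike KL divergence, JSD is symmetric and bounded: 0 ≤ JSD ≤ log(2).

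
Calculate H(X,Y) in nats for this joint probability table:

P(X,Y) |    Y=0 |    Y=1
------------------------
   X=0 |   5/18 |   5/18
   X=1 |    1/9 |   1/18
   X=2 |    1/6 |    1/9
1.6591 nats

Joint entropy is H(X,Y) = -Σ_{x,y} p(x,y) log p(x,y).

Summing over all non-zero entries:
H(X,Y) = -[5/18·log_e(5/18) + 5/18·log_e(5/18) + 1/9·log_e(1/9) + 1/18·log_e(1/18) + 1/6·log_e(1/6) + 1/9·log_e(1/9)]
H(X,Y) = 1.6591 nats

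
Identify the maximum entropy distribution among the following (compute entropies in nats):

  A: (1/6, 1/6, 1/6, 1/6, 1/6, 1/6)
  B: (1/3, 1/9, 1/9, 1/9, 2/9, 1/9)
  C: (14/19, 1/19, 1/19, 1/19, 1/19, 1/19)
A

For a discrete distribution over n outcomes, entropy is maximized by the uniform distribution.

Computing entropies:
H(A) = 1.7918 nats
H(B) = 1.6770 nats
H(C) = 0.9999 nats

The uniform distribution (where all probabilities equal 1/6) achieves the maximum entropy of log_e(6) = 1.7918 nats.

Distribution A has the highest entropy.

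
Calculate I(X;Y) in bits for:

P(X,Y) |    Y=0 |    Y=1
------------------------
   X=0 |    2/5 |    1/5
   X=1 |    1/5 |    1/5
0.0200 bits

Mutual information: I(X;Y) = H(X) + H(Y) - H(X,Y)

Marginals:
P(X) = (3/5, 2/5), H(X) = 0.9710 bits
P(Y) = (3/5, 2/5), H(Y) = 0.9710 bits

Joint entropy: H(X,Y) = 1.9219 bits

I(X;Y) = 0.9710 + 0.9710 - 1.9219 = 0.0200 bits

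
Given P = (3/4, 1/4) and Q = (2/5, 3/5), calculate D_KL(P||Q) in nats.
0.2526 nats

KL divergence: D_KL(P||Q) = Σ p(x) log(p(x)/q(x))

Computing term by term:
  x=0: 3/4 × log_e[(3/4)/(2/5)] = 3/4 × 0.6286 = 0.4715
  x=1: 1/4 × log_e[(1/4)/(3/5)] = 1/4 × -0.8755 = -0.2189

D_KL(P||Q) = 0.2526 nats

Note: KL divergence is always non-negative and equals 0 iff P = Q.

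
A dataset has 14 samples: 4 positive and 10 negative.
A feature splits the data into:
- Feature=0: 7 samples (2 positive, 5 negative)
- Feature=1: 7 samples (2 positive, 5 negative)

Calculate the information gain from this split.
0.0000 bits

Information Gain = H(Y) - H(Y|Feature)

Before split:
P(positive) = 4/14 = 0.2857
H(Y) = 0.8631 bits

After split:
Feature=0: H = 0.8631 bits (weight = 7/14)
Feature=1: H = 0.8631 bits (weight = 7/14)
H(Y|Feature) = (7/14)×0.8631 + (7/14)×0.8631 = 0.8631 bits

Information Gain = 0.8631 - 0.8631 = 0.0000 bits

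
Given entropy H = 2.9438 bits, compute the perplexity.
7.6944

Perplexity is 2^H (or exp(H) for natural log).

H = 2.9438 bits
Perplexity = 2^2.9438 = 7.6944

Interpretation: The model's uncertainty is equivalent to choosing uniformly among 7.7 options.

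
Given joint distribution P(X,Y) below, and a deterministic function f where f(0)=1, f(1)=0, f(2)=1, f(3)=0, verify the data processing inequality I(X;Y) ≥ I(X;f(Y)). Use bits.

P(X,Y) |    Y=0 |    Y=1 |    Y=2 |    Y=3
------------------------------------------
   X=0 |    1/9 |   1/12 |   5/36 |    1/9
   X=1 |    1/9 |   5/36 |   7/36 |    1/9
I(X;Y) = 0.0079, I(X;f(Y)) = 0.0001, inequality holds: 0.0079 ≥ 0.0001

Data Processing Inequality: For any Markov chain X → Y → Z, we have I(X;Y) ≥ I(X;Z).

Here Z = f(Y) is a deterministic function of Y, forming X → Y → Z.

Original I(X;Y) = 0.0079 bits

After applying f:
P(X,Z) where Z=f(Y):
- P(X,Z=0) = P(X,Y=1) + P(X,Y=3)
- P(X,Z=1) = P(X,Y=0) + P(X,Y=2)

I(X;Z) = I(X;f(Y)) = 0.0001 bits

Verification: 0.0079 ≥ 0.0001 ✓

Information cannot be created by processing; the function f can only lose information about X.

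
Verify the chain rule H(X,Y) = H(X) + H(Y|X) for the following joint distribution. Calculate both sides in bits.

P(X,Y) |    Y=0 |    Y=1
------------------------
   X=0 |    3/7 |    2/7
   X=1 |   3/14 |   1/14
H(X,Y) = 1.7885, H(X) = 0.8631, H(Y|X) = 0.9253 (all in bits)

Chain rule: H(X,Y) = H(X) + H(Y|X)

Left side — joint entropy directly:
H(X,Y) = -Σ p(x,y) log p(x,y) = 1.7885 bits

Right side — compute H(Y|X) from the conditional distributions:
P(X) = (5/7, 2/7), so H(X) = 0.8631 bits
H(Y|X) = Σ_x P(X=x) · H(Y|X=x):
  P(Y|X=0) = (3/5, 2/5), H(Y|X=0) = 0.9710, weight P(X=0) = 5/7
  P(Y|X=1) = (3/4, 1/4), H(Y|X=1) = 0.8113, weight P(X=1) = 2/7
H(Y|X) = 0.9253 bits

H(X) + H(Y|X) = 0.8631 + 0.9253 = 1.7885 bits

Both sides equal 1.7885 bits. ✓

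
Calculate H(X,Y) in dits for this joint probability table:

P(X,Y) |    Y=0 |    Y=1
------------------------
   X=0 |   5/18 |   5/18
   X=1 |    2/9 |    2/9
0.5994 dits

Joint entropy is H(X,Y) = -Σ_{x,y} p(x,y) log p(x,y).

Summing over all non-zero entries:
H(X,Y) = -[5/18·log_10(5/18) + 5/18·log_10(5/18) + 2/9·log_10(2/9) + 2/9·log_10(2/9)]
H(X,Y) = 0.5994 dits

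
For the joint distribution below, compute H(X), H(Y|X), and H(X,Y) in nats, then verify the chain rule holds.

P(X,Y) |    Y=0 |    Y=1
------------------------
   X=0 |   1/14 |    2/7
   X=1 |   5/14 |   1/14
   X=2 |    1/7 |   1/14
H(X,Y) = 1.5692, H(X) = 1.0609, H(Y|X) = 0.5082 (all in nats)

Chain rule: H(X,Y) = H(X) + H(Y|X)

Left side — joint entropy directly:
H(X,Y) = -Σ p(x,y) log p(x,y) = 1.5692 nats

Right side — compute H(Y|X) from the conditional distributions:
P(X) = (5/14, 3/7, 3/14), so H(X) = 1.0609 nats
H(Y|X) = Σ_x P(X=x) · H(Y|X=x):
  P(Y|X=0) = (1/5, 4/5), H(Y|X=0) = 0.5004, weight P(X=0) = 5/14
  P(Y|X=1) = (5/6, 1/6), H(Y|X=1) = 0.4506, weight P(X=1) = 3/7
  P(Y|X=2) = (2/3, 1/3), H(Y|X=2) = 0.6365, weight P(X=2) = 3/14
H(Y|X) = 0.5082 nats

H(X) + H(Y|X) = 1.0609 + 0.5082 = 1.5692 nats

Both sides equal 1.5692 nats. ✓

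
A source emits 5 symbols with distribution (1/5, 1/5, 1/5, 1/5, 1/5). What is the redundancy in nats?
0.0000 nats

Redundancy measures how far a source is from maximum entropy:
R = H_max - H(X)

Maximum entropy for 5 symbols: H_max = log_e(5) = 1.6094 nats
Actual entropy: H(X) = 1.6094 nats
Redundancy: R = 1.6094 - 1.6094 = 0.0000 nats

This redundancy represents potential for compression: the source could be compressed by 0.0000 nats per symbol.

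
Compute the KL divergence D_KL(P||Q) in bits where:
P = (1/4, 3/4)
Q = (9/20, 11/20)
0.1236 bits

KL divergence: D_KL(P||Q) = Σ p(x) log(p(x)/q(x))

Computing term by term:
  x=0: 1/4 × log_2[(1/4)/(9/20)] = 1/4 × -0.8480 = -0.2120
  x=1: 3/4 × log_2[(3/4)/(11/20)] = 3/4 × 0.4475 = 0.3356

D_KL(P||Q) = 0.1236 bits

Note: KL divergence is always non-negative and equals 0 iff P = Q.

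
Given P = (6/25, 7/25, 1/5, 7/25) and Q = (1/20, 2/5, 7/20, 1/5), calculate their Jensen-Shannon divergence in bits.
0.0763 bits

Jensen-Shannon divergence is:
JSD(P||Q) = 0.5 × D_KL(P||M) + 0.5 × D_KL(Q||M)
where M = 0.5 × (P + Q) is the mixture distribution.

M = 0.5 × (6/25, 7/25, 1/5, 7/25) + 0.5 × (1/20, 2/5, 7/20, 1/5) = (0.145, 0.34, 11/40, 6/25)

D_KL(P||M) = 0.0664 bits
D_KL(Q||M) = 0.0861 bits

JSD(P||Q) = 0.5 × 0.0664 + 0.5 × 0.0861 = 0.0763 bits

Unlike KL divergence, JSD is symmetric and bounded: 0 ≤ JSD ≤ log(2).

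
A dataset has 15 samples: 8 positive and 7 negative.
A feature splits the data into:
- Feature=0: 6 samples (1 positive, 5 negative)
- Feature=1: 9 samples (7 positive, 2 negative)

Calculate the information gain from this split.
0.2783 bits

Information Gain = H(Y) - H(Y|Feature)

Before split:
P(positive) = 8/15 = 0.5333
H(Y) = 0.9968 bits

After split:
Feature=0: H = 0.6500 bits (weight = 6/15)
Feature=1: H = 0.7642 bits (weight = 9/15)
H(Y|Feature) = (6/15)×0.6500 + (9/15)×0.7642 = 0.7185 bits

Information Gain = 0.9968 - 0.7185 = 0.2783 bits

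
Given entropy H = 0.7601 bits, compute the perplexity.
1.6936

Perplexity is 2^H (or exp(H) for natural log).

H = 0.7601 bits
Perplexity = 2^0.7601 = 1.6936

Interpretation: The model's uncertainty is equivalent to choosing uniformly among 1.7 options.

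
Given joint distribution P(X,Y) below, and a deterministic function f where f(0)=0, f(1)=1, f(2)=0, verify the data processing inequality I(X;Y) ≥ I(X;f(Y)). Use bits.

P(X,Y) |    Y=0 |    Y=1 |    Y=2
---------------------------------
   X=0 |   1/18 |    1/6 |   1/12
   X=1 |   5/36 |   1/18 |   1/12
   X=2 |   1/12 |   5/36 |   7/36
I(X;Y) = 0.0960, I(X;f(Y)) = 0.0567, inequality holds: 0.0960 ≥ 0.0567

Data Processing Inequality: For any Markov chain X → Y → Z, we have I(X;Y) ≥ I(X;Z).

Here Z = f(Y) is a deterministic function of Y, forming X → Y → Z.

Original I(X;Y) = 0.0960 bits

After applying f:
P(X,Z) where Z=f(Y):
- P(X,Z=0) = P(X,Y=0) + P(X,Y=2)
- P(X,Z=1) = P(X,Y=1)

I(X;Z) = I(X;f(Y)) = 0.0567 bits

Verification: 0.0960 ≥ 0.0567 ✓

Information cannot be created by processing; the function f can only lose information about X.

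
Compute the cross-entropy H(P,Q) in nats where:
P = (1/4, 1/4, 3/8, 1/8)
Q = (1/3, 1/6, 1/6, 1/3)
1.5318 nats

Cross-entropy: H(P,Q) = -Σ p(x) log q(x)

Alternatively: H(P,Q) = H(P) + D_KL(P||Q)
H(P) = 1.3209 nats
D_KL(P||Q) = 0.2109 nats

H(P,Q) = 1.3209 + 0.2109 = 1.5318 nats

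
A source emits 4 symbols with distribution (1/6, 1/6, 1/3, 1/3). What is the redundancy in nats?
0.0566 nats

Redundancy measures how far a source is from maximum entropy:
R = H_max - H(X)

Maximum entropy for 4 symbols: H_max = log_e(4) = 1.3863 nats
Actual entropy: H(X) = 1.3297 nats
Redundancy: R = 1.3863 - 1.3297 = 0.0566 nats

This redundancy represents potential for compression: the source could be compressed by 0.0566 nats per symbol.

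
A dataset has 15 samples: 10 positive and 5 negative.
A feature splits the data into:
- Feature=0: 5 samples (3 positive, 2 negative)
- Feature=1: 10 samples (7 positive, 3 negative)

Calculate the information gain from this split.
0.0071 bits

Information Gain = H(Y) - H(Y|Feature)

Before split:
P(positive) = 10/15 = 0.6667
H(Y) = 0.9183 bits

After split:
Feature=0: H = 0.9710 bits (weight = 5/15)
Feature=1: H = 0.8813 bits (weight = 10/15)
H(Y|Feature) = (5/15)×0.9710 + (10/15)×0.8813 = 0.9112 bits

Information Gain = 0.9183 - 0.9112 = 0.0071 bits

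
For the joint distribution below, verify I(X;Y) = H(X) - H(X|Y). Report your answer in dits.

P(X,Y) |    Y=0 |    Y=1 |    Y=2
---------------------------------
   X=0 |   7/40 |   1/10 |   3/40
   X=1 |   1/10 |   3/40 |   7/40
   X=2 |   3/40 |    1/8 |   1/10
I(X;Y) = 0.0211 dits

Mutual information has multiple equivalent forms:
- I(X;Y) = H(X) - H(X|Y)
- I(X;Y) = H(Y) - H(Y|X)
- I(X;Y) = H(X) + H(Y) - H(X,Y)

Computing all quantities:
H(X) = 0.4760, H(Y) = 0.4760, H(X,Y) = 0.9309
H(X|Y) = 0.4549, H(Y|X) = 0.4549

Verification:
H(X) - H(X|Y) = 0.4760 - 0.4549 = 0.0211
H(Y) - H(Y|X) = 0.4760 - 0.4549 = 0.0211
H(X) + H(Y) - H(X,Y) = 0.4760 + 0.4760 - 0.9309 = 0.0211

All forms give I(X;Y) = 0.0211 dits. ✓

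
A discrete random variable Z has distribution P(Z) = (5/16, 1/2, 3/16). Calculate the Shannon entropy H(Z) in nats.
1.0239 nats

Shannon entropy is H(X) = -Σ p(x) log p(x).

For P = (5/16, 1/2, 3/16):
H = -5/16 × log_e(5/16) -1/2 × log_e(1/2) -3/16 × log_e(3/16)
H = 1.0239 nats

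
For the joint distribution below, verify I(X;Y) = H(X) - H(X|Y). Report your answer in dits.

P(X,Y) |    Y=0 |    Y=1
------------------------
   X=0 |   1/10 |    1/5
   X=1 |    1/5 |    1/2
I(X;Y) = 0.0005 dits

Mutual information has multiple equivalent forms:
- I(X;Y) = H(X) - H(X|Y)
- I(X;Y) = H(Y) - H(Y|X)
- I(X;Y) = H(X) + H(Y) - H(X,Y)

Computing all quantities:
H(X) = 0.2653, H(Y) = 0.2653, H(X,Y) = 0.5301
H(X|Y) = 0.2648, H(Y|X) = 0.2648

Verification:
H(X) - H(X|Y) = 0.2653 - 0.2648 = 0.0005
H(Y) - H(Y|X) = 0.2653 - 0.2648 = 0.0005
H(X) + H(Y) - H(X,Y) = 0.2653 + 0.2653 - 0.5301 = 0.0005

All forms give I(X;Y) = 0.0005 dits. ✓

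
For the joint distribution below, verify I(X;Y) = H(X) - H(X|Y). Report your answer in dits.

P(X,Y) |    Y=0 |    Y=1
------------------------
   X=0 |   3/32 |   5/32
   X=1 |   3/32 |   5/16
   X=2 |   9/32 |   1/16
I(X;Y) = 0.0623 dits

Mutual information has multiple equivalent forms:
- I(X;Y) = H(X) - H(X|Y)
- I(X;Y) = H(Y) - H(Y|X)
- I(X;Y) = H(X) + H(Y) - H(X,Y)

Computing all quantities:
H(X) = 0.4689, H(Y) = 0.3002, H(X,Y) = 0.7068
H(X|Y) = 0.4066, H(Y|X) = 0.2379

Verification:
H(X) - H(X|Y) = 0.4689 - 0.4066 = 0.0623
H(Y) - H(Y|X) = 0.3002 - 0.2379 = 0.0623
H(X) + H(Y) - H(X,Y) = 0.4689 + 0.3002 - 0.7068 = 0.0623

All forms give I(X;Y) = 0.0623 dits. ✓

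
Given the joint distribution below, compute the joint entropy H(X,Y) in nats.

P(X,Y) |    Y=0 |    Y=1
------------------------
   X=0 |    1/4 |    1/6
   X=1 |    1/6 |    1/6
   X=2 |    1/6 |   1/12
1.7482 nats

Joint entropy is H(X,Y) = -Σ_{x,y} p(x,y) log p(x,y).

Summing over all non-zero entries:
H(X,Y) = -[1/4·log_e(1/4) + 1/6·log_e(1/6) + 1/6·log_e(1/6) + 1/6·log_e(1/6) + 1/6·log_e(1/6) + 1/12·log_e(1/12)]
H(X,Y) = 1.7482 nats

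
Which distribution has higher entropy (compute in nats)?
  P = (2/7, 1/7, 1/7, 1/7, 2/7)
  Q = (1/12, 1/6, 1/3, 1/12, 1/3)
P

Computing entropies in nats:
H(P) = 1.5498
H(Q) = 1.4452

Distribution P has higher entropy.

Intuition: The distribution closer to uniform (more spread out) has higher entropy.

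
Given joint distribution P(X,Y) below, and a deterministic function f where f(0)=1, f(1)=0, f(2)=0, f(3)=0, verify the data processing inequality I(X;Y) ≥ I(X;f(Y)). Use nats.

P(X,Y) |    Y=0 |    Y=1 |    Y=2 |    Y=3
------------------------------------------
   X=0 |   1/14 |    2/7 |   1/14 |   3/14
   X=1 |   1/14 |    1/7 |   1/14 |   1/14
I(X;Y) = 0.0203, I(X;f(Y)) = 0.0072, inequality holds: 0.0203 ≥ 0.0072

Data Processing Inequality: For any Markov chain X → Y → Z, we have I(X;Y) ≥ I(X;Z).

Here Z = f(Y) is a deterministic function of Y, forming X → Y → Z.

Original I(X;Y) = 0.0203 nats

After applying f:
P(X,Z) where Z=f(Y):
- P(X,Z=0) = P(X,Y=1) + P(X,Y=2) + P(X,Y=3)
- P(X,Z=1) = P(X,Y=0)

I(X;Z) = I(X;f(Y)) = 0.0072 nats

Verification: 0.0203 ≥ 0.0072 ✓

Information cannot be created by processing; the function f can only lose information about X.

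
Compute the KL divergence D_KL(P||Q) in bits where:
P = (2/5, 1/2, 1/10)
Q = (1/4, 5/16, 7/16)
0.3973 bits

KL divergence: D_KL(P||Q) = Σ p(x) log(p(x)/q(x))

Computing term by term:
  x=0: 2/5 × log_2[(2/5)/(1/4)] = 2/5 × 0.6781 = 0.2712
  x=1: 1/2 × log_2[(1/2)/(5/16)] = 1/2 × 0.6781 = 0.3390
  x=2: 1/10 × log_2[(1/10)/(7/16)] = 1/10 × -2.1293 = -0.2129

D_KL(P||Q) = 0.3973 bits

Note: KL divergence is always non-negative and equals 0 iff P = Q.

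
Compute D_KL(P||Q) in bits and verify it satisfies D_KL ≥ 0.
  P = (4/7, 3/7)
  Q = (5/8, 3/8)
0.0087 bits

KL divergence satisfies the Gibbs inequality: D_KL(P||Q) ≥ 0 for all distributions P, Q.

D_KL(P||Q) = Σ p(x) log(p(x)/q(x))
Term by term:
  x=0: 4/7 × log_2[(4/7)/(5/8)] = -0.0739
  x=1: 3/7 × log_2[(3/7)/(3/8)] = 0.0826
D_KL(P||Q) = 0.0087 bits

D_KL(P||Q) = 0.0087 ≥ 0 ✓

This non-negativity is a fundamental property: relative entropy cannot be negative because it measures how different Q is from P.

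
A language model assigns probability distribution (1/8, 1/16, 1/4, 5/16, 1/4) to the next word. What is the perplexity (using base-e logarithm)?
4.4364

Perplexity is e^H (or exp(H) for natural log).

First, H = -Σ p log p = 1.4898 nats
Perplexity = e^1.4898 = 4.4364

Interpretation: The model's uncertainty is equivalent to choosing uniformly among 4.4 options.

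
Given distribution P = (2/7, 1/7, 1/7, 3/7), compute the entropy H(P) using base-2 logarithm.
1.8424 bits

Shannon entropy is H(X) = -Σ p(x) log p(x).

For P = (2/7, 1/7, 1/7, 3/7):
H = -2/7 × log_2(2/7) -1/7 × log_2(1/7) -1/7 × log_2(1/7) -3/7 × log_2(3/7)
H = 1.8424 bits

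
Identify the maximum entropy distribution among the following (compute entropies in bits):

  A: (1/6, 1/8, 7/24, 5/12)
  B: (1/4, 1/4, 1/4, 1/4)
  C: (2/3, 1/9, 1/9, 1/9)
B

For a discrete distribution over n outcomes, entropy is maximized by the uniform distribution.

Computing entropies:
H(A) = 1.8506 bits
H(B) = 2.0000 bits
H(C) = 1.4466 bits

The uniform distribution (where all probabilities equal 1/4) achieves the maximum entropy of log_2(4) = 2.0000 bits.

Distribution B has the highest entropy.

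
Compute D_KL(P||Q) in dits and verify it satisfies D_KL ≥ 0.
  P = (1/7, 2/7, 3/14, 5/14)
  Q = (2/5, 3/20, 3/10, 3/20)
0.1193 dits

KL divergence satisfies the Gibbs inequality: D_KL(P||Q) ≥ 0 for all distributions P, Q.

D_KL(P||Q) = Σ p(x) log(p(x)/q(x))
Term by term:
  x=0: 1/7 × log_10[(1/7)/(2/5)] = -0.0639
  x=1: 2/7 × log_10[(2/7)/(3/20)] = 0.0800
  x=2: 3/14 × log_10[(3/14)/(3/10)] = -0.0313
  x=3: 5/14 × log_10[(5/14)/(3/20)] = 0.1346
D_KL(P||Q) = 0.1193 dits

D_KL(P||Q) = 0.1193 ≥ 0 ✓

This non-negativity is a fundamental property: relative entropy cannot be negative because it measures how different Q is from P.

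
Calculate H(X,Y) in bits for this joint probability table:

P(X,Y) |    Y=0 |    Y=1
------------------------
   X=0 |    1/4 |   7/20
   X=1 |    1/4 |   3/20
1.9406 bits

Joint entropy is H(X,Y) = -Σ_{x,y} p(x,y) log p(x,y).

Summing over all non-zero entries:
H(X,Y) = -[1/4·log_2(1/4) + 7/20·log_2(7/20) + 1/4·log_2(1/4) + 3/20·log_2(3/20)]
H(X,Y) = 1.9406 bits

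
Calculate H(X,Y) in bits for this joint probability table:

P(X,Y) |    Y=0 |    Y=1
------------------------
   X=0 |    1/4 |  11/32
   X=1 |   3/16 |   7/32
1.9620 bits

Joint entropy is H(X,Y) = -Σ_{x,y} p(x,y) log p(x,y).

Summing over all non-zero entries:
H(X,Y) = -[1/4·log_2(1/4) + 11/32·log_2(11/32) + 3/16·log_2(3/16) + 7/32·log_2(7/32)]
H(X,Y) = 1.9620 bits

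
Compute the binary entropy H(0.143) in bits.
0.5920 bits

The binary entropy function is:
H(p) = -p log(p) - (1-p) log(1-p)

H(0.143) = -0.143 × log_2(0.143) - 0.857 × log_2(0.857)
H(0.143) = 0.5920 bits

Note: Binary entropy is maximized at p=0.5 (H=1 bit) and minimized at p=0 or p=1 (H=0).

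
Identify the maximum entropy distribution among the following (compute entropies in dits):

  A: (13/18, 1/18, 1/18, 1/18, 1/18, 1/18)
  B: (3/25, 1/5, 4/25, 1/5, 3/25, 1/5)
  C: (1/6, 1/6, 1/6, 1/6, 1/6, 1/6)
C

For a discrete distribution over n outcomes, entropy is maximized by the uniform distribution.

Computing entropies:
H(A) = 0.4508 dits
H(B) = 0.7677 dits
H(C) = 0.7782 dits

The uniform distribution (where all probabilities equal 1/6) achieves the maximum entropy of log_10(6) = 0.7782 dits.

Distribution C has the highest entropy.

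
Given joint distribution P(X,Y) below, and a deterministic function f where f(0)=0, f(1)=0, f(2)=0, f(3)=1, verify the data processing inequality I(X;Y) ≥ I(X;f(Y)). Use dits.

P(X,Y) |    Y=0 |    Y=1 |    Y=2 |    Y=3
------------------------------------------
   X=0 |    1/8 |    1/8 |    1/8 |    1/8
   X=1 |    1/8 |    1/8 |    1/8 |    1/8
I(X;Y) = 0.0000, I(X;f(Y)) = 0.0000, inequality holds: 0.0000 ≥ 0.0000

Data Processing Inequality: For any Markov chain X → Y → Z, we have I(X;Y) ≥ I(X;Z).

Here Z = f(Y) is a deterministic function of Y, forming X → Y → Z.

Original I(X;Y) = 0.0000 dits

After applying f:
P(X,Z) where Z=f(Y):
- P(X,Z=0) = P(X,Y=0) + P(X,Y=1) + P(X,Y=2)
- P(X,Z=1) = P(X,Y=3)

I(X;Z) = I(X;f(Y)) = 0.0000 dits

Verification: 0.0000 ≥ 0.0000 ✓

Information cannot be created by processing; the function f can only lose information about X.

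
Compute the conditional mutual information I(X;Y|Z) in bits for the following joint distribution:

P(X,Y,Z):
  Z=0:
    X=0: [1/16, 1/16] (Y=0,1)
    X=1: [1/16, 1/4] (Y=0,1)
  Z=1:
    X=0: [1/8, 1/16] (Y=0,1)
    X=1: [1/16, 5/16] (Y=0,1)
0.1276 bits

Conditional mutual information: I(X;Y|Z) = H(X|Z) + H(Y|Z) - H(X,Y|Z)

H(Z) = 0.9887
H(X,Z) = 1.8829 → H(X|Z) = 0.8942
H(Y,Z) = 1.8829 → H(Y|Z) = 0.8942
H(X,Y,Z) = 2.6494 → H(X,Y|Z) = 1.6607

I(X;Y|Z) = 0.8942 + 0.8942 - 1.6607 = 0.1276 bits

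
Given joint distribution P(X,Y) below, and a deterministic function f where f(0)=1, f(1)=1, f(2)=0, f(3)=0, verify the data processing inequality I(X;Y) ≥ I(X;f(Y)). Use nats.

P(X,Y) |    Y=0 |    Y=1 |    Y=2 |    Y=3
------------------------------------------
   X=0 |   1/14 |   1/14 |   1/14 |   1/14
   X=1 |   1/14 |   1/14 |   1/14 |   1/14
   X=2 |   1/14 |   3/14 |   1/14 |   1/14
I(X;Y) = 0.0334, I(X;f(Y)) = 0.0140, inequality holds: 0.0334 ≥ 0.0140

Data Processing Inequality: For any Markov chain X → Y → Z, we have I(X;Y) ≥ I(X;Z).

Here Z = f(Y) is a deterministic function of Y, forming X → Y → Z.

Original I(X;Y) = 0.0334 nats

After applying f:
P(X,Z) where Z=f(Y):
- P(X,Z=0) = P(X,Y=2) + P(X,Y=3)
- P(X,Z=1) = P(X,Y=0) + P(X,Y=1)

I(X;Z) = I(X;f(Y)) = 0.0140 nats

Verification: 0.0334 ≥ 0.0140 ✓

Information cannot be created by processing; the function f can only lose information about X.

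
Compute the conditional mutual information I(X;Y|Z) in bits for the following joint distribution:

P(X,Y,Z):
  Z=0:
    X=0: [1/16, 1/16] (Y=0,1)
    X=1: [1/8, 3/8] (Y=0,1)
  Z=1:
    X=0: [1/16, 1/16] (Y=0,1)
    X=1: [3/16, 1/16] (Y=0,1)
0.0367 bits

Conditional mutual information: I(X;Y|Z) = H(X|Z) + H(Y|Z) - H(X,Y|Z)

H(Z) = 0.9544
H(X,Z) = 1.7500 → H(X|Z) = 0.7956
H(Y,Z) = 1.8496 → H(Y|Z) = 0.8952
H(X,Y,Z) = 2.6085 → H(X,Y|Z) = 1.6540

I(X;Y|Z) = 0.7956 + 0.8952 - 1.6540 = 0.0367 bits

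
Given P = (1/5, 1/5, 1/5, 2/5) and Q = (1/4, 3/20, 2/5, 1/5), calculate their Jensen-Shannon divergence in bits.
0.0536 bits

Jensen-Shannon divergence is:
JSD(P||Q) = 0.5 × D_KL(P||M) + 0.5 × D_KL(Q||M)
where M = 0.5 × (P + Q) is the mixture distribution.

M = 0.5 × (1/5, 1/5, 1/5, 2/5) + 0.5 × (1/4, 3/20, 2/5, 1/5) = (9/40, 7/40, 3/10, 3/10)

D_KL(P||M) = 0.0536 bits
D_KL(Q||M) = 0.0537 bits

JSD(P||Q) = 0.5 × 0.0536 + 0.5 × 0.0537 = 0.0536 bits

Unlike KL divergence, JSD is symmetric and bounded: 0 ≤ JSD ≤ log(2).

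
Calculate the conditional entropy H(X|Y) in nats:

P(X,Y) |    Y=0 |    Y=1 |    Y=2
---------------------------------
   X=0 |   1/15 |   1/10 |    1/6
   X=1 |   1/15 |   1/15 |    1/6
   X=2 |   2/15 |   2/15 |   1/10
1.0607 nats

Using the chain rule: H(X|Y) = H(X,Y) - H(Y)

First, compute H(X,Y) = 2.1367 nats

Marginal P(Y) = (4/15, 3/10, 13/30)
H(Y) = 1.0760 nats

H(X|Y) = H(X,Y) - H(Y) = 2.1367 - 1.0760 = 1.0607 nats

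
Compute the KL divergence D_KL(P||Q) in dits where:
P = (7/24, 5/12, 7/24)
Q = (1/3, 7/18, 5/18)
0.0018 dits

KL divergence: D_KL(P||Q) = Σ p(x) log(p(x)/q(x))

Computing term by term:
  x=0: 7/24 × log_10[(7/24)/(1/3)] = 7/24 × -0.0580 = -0.0169
  x=1: 5/12 × log_10[(5/12)/(7/18)] = 5/12 × 0.0300 = 0.0125
  x=2: 7/24 × log_10[(7/24)/(5/18)] = 7/24 × 0.0212 = 0.0062

D_KL(P||Q) = 0.0018 dits

Note: KL divergence is always non-negative and equals 0 iff P = Q.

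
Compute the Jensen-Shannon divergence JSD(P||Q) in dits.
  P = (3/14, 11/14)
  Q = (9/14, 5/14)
0.0422 dits

Jensen-Shannon divergence is:
JSD(P||Q) = 0.5 × D_KL(P||M) + 0.5 × D_KL(Q||M)
where M = 0.5 × (P + Q) is the mixture distribution.

M = 0.5 × (3/14, 11/14) + 0.5 × (9/14, 5/14) = (3/7, 4/7)

D_KL(P||M) = 0.0442 dits
D_KL(Q||M) = 0.0403 dits

JSD(P||Q) = 0.5 × 0.0442 + 0.5 × 0.0403 = 0.0422 dits

Unlike KL divergence, JSD is symmetric and bounded: 0 ≤ JSD ≤ log(2).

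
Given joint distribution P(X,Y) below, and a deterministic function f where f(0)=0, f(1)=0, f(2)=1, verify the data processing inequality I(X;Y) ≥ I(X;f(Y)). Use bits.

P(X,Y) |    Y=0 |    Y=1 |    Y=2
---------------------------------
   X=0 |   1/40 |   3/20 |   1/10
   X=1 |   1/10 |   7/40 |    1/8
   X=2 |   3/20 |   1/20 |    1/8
I(X;Y) = 0.1162, I(X;f(Y)) = 0.0032, inequality holds: 0.1162 ≥ 0.0032

Data Processing Inequality: For any Markov chain X → Y → Z, we have I(X;Y) ≥ I(X;Z).

Here Z = f(Y) is a deterministic function of Y, forming X → Y → Z.

Original I(X;Y) = 0.1162 bits

After applying f:
P(X,Z) where Z=f(Y):
- P(X,Z=0) = P(X,Y=0) + P(X,Y=1)
- P(X,Z=1) = P(X,Y=2)

I(X;Z) = I(X;f(Y)) = 0.0032 bits

Verification: 0.1162 ≥ 0.0032 ✓

Information cannot be created by processing; the function f can only lose information about X.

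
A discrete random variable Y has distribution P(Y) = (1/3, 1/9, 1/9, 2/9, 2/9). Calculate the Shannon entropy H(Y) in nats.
1.5230 nats

Shannon entropy is H(X) = -Σ p(x) log p(x).

For P = (1/3, 1/9, 1/9, 2/9, 2/9):
H = -1/3 × log_e(1/3) -1/9 × log_e(1/9) -1/9 × log_e(1/9) -2/9 × log_e(2/9) -2/9 × log_e(2/9)
H = 1.5230 nats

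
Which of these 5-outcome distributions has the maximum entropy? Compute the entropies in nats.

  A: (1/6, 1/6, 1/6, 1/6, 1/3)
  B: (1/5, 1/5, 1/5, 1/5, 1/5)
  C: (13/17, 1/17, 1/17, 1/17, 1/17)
B

For a discrete distribution over n outcomes, entropy is maximized by the uniform distribution.

Computing entropies:
H(A) = 1.5607 nats
H(B) = 1.6094 nats
H(C) = 0.8718 nats

The uniform distribution (where all probabilities equal 1/5) achieves the maximum entropy of log_e(5) = 1.6094 nats.

Distribution B has the highest entropy.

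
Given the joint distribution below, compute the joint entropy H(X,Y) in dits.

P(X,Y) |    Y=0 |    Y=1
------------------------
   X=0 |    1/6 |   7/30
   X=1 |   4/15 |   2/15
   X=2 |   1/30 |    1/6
0.7258 dits

Joint entropy is H(X,Y) = -Σ_{x,y} p(x,y) log p(x,y).

Summing over all non-zero entries:
H(X,Y) = -[1/6·log_10(1/6) + 7/30·log_10(7/30) + 4/15·log_10(4/15) + 2/15·log_10(2/15) + 1/30·log_10(1/30) + 1/6·log_10(1/6)]
H(X,Y) = 0.7258 dits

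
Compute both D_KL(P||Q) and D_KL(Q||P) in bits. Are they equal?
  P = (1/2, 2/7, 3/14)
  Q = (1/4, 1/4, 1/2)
D_KL(P||Q) = 0.2931, D_KL(Q||P) = 0.3130

KL divergence is not symmetric: D_KL(P||Q) ≠ D_KL(Q||P) in general.

D_KL(P||Q) = 0.2931 bits
D_KL(Q||P) = 0.3130 bits

No, they are not equal!

This asymmetry is why KL divergence is not a true distance metric.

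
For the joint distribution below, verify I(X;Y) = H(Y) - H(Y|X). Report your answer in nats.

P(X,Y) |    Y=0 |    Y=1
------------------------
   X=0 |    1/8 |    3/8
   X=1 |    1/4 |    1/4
I(X;Y) = 0.0338 nats

Mutual information has multiple equivalent forms:
- I(X;Y) = H(X) - H(X|Y)
- I(X;Y) = H(Y) - H(Y|X)
- I(X;Y) = H(X) + H(Y) - H(X,Y)

Computing all quantities:
H(X) = 0.6931, H(Y) = 0.6616, H(X,Y) = 1.3209
H(X|Y) = 0.6593, H(Y|X) = 0.6277

Verification:
H(X) - H(X|Y) = 0.6931 - 0.6593 = 0.0338
H(Y) - H(Y|X) = 0.6616 - 0.6277 = 0.0338
H(X) + H(Y) - H(X,Y) = 0.6931 + 0.6616 - 1.3209 = 0.0338

All forms give I(X;Y) = 0.0338 nats. ✓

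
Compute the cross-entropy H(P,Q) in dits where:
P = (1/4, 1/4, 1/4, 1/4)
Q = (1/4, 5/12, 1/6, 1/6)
0.6346 dits

Cross-entropy: H(P,Q) = -Σ p(x) log q(x)

Alternatively: H(P,Q) = H(P) + D_KL(P||Q)
H(P) = 0.6021 dits
D_KL(P||Q) = 0.0326 dits

H(P,Q) = 0.6021 + 0.0326 = 0.6346 dits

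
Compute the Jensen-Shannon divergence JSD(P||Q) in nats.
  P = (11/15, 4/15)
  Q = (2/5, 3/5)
0.0578 nats

Jensen-Shannon divergence is:
JSD(P||Q) = 0.5 × D_KL(P||M) + 0.5 × D_KL(Q||M)
where M = 0.5 × (P + Q) is the mixture distribution.

M = 0.5 × (11/15, 4/15) + 0.5 × (2/5, 3/5) = (17/30, 13/30)

D_KL(P||M) = 0.0596 nats
D_KL(Q||M) = 0.0559 nats

JSD(P||Q) = 0.5 × 0.0596 + 0.5 × 0.0559 = 0.0578 nats

Unlike KL divergence, JSD is symmetric and bounded: 0 ≤ JSD ≤ log(2).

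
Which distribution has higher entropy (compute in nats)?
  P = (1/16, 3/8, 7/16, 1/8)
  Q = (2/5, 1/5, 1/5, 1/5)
Q

Computing entropies in nats:
H(P) = 1.1627
H(Q) = 1.3322

Distribution Q has higher entropy.

Intuition: The distribution closer to uniform (more spread out) has higher entropy.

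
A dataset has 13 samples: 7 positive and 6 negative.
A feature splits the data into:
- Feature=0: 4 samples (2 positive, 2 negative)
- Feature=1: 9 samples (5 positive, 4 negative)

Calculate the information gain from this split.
0.0019 bits

Information Gain = H(Y) - H(Y|Feature)

Before split:
P(positive) = 7/13 = 0.5385
H(Y) = 0.9957 bits

After split:
Feature=0: H = 1.0000 bits (weight = 4/13)
Feature=1: H = 0.9911 bits (weight = 9/13)
H(Y|Feature) = (4/13)×1.0000 + (9/13)×0.9911 = 0.9938 bits

Information Gain = 0.9957 - 0.9938 = 0.0019 bits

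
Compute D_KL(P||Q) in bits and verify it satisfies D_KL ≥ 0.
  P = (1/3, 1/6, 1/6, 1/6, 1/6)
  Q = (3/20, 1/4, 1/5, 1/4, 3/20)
0.1705 bits

KL divergence satisfies the Gibbs inequality: D_KL(P||Q) ≥ 0 for all distributions P, Q.

D_KL(P||Q) = Σ p(x) log(p(x)/q(x))
Term by term:
  x=0: 1/3 × log_2[(1/3)/(3/20)] = 0.3840
  x=1: 1/6 × log_2[(1/6)/(1/4)] = -0.0975
  x=2: 1/6 × log_2[(1/6)/(1/5)] = -0.0438
  x=3: 1/6 × log_2[(1/6)/(1/4)] = -0.0975
  x=4: 1/6 × log_2[(1/6)/(3/20)] = 0.0253
D_KL(P||Q) = 0.1705 bits

D_KL(P||Q) = 0.1705 ≥ 0 ✓

This non-negativity is a fundamental property: relative entropy cannot be negative because it measures how different Q is from P.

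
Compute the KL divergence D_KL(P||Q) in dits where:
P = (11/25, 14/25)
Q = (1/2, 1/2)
0.0031 dits

KL divergence: D_KL(P||Q) = Σ p(x) log(p(x)/q(x))

Computing term by term:
  x=0: 11/25 × log_10[(11/25)/(1/2)] = 11/25 × -0.0555 = -0.0244
  x=1: 14/25 × log_10[(14/25)/(1/2)] = 14/25 × 0.0492 = 0.0276

D_KL(P||Q) = 0.0031 dits

Note: KL divergence is always non-negative and equals 0 iff P = Q.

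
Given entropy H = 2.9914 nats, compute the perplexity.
19.9135

Perplexity is e^H (or exp(H) for natural log).

H = 2.9914 nats
Perplexity = e^2.9914 = 19.9135

Interpretation: The model's uncertainty is equivalent to choosing uniformly among 19.9 options.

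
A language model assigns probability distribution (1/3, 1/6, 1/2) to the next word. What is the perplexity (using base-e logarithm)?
2.7495

Perplexity is e^H (or exp(H) for natural log).

First, H = -Σ p log p = 1.0114 nats
Perplexity = e^1.0114 = 2.7495

Interpretation: The model's uncertainty is equivalent to choosing uniformly among 2.7 options.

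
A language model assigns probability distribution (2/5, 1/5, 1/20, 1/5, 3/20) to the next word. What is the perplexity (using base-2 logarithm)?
4.2404

Perplexity is 2^H (or exp(H) for natural log).

First, H = -Σ p log p = 2.0842 bits
Perplexity = 2^2.0842 = 4.2404

Interpretation: The model's uncertainty is equivalent to choosing uniformly among 4.2 options.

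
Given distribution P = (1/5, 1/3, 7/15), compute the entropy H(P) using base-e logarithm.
1.0438 nats

Shannon entropy is H(X) = -Σ p(x) log p(x).

For P = (1/5, 1/3, 7/15):
H = -1/5 × log_e(1/5) -1/3 × log_e(1/3) -7/15 × log_e(7/15)
H = 1.0438 nats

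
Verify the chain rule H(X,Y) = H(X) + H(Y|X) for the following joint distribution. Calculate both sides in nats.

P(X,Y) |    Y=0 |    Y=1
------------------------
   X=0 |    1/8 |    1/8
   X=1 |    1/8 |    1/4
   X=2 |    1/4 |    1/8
H(X,Y) = 1.7329, H(X) = 1.0822, H(Y|X) = 0.6507 (all in nats)

Chain rule: H(X,Y) = H(X) + H(Y|X)

Left side — joint entropy directly:
H(X,Y) = -Σ p(x,y) log p(x,y) = 1.7329 nats

Right side — compute H(Y|X) from the conditional distributions:
P(X) = (1/4, 3/8, 3/8), so H(X) = 1.0822 nats
H(Y|X) = Σ_x P(X=x) · H(Y|X=x):
  P(Y|X=0) = (1/2, 1/2), H(Y|X=0) = 0.6931, weight P(X=0) = 1/4
  P(Y|X=1) = (1/3, 2/3), H(Y|X=1) = 0.6365, weight P(X=1) = 3/8
  P(Y|X=2) = (2/3, 1/3), H(Y|X=2) = 0.6365, weight P(X=2) = 3/8
H(Y|X) = 0.6507 nats

H(X) + H(Y|X) = 1.0822 + 0.6507 = 1.7329 nats

Both sides equal 1.7329 nats. ✓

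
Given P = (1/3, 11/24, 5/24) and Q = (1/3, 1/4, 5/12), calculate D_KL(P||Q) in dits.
0.0579 dits

KL divergence: D_KL(P||Q) = Σ p(x) log(p(x)/q(x))

Computing term by term:
  x=0: 1/3 × log_10[(1/3)/(1/3)] = 1/3 × 0.0000 = 0.0000
  x=1: 11/24 × log_10[(11/24)/(1/4)] = 11/24 × 0.2632 = 0.1207
  x=2: 5/24 × log_10[(5/24)/(5/12)] = 5/24 × -0.3010 = -0.0627

D_KL(P||Q) = 0.0579 dits

Note: KL divergence is always non-negative and equals 0 iff P = Q.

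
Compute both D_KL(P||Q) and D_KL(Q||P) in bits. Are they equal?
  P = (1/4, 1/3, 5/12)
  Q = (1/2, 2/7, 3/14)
D_KL(P||Q) = 0.2239, D_KL(Q||P) = 0.2309

KL divergence is not symmetric: D_KL(P||Q) ≠ D_KL(Q||P) in general.

D_KL(P||Q) = 0.2239 bits
D_KL(Q||P) = 0.2309 bits

No, they are not equal!

This asymmetry is why KL divergence is not a true distance metric.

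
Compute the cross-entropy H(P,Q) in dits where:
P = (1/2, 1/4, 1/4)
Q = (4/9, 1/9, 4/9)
0.5027 dits

Cross-entropy: H(P,Q) = -Σ p(x) log q(x)

Alternatively: H(P,Q) = H(P) + D_KL(P||Q)
H(P) = 0.4515 dits
D_KL(P||Q) = 0.0512 dits

H(P,Q) = 0.4515 + 0.0512 = 0.5027 dits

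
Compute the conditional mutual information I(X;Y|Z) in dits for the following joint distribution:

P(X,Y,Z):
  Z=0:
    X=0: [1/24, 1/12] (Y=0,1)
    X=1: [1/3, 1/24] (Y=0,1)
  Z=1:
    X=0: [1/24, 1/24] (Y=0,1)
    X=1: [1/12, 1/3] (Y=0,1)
0.0372 dits

Conditional mutual information: I(X;Y|Z) = H(X|Z) + H(Y|Z) - H(X,Y|Z)

H(Z) = 0.3010
H(X,Z) = 0.5210 → H(X|Z) = 0.2199
H(Y,Z) = 0.5452 → H(Y|Z) = 0.2442
H(X,Y,Z) = 0.7280 → H(X,Y|Z) = 0.4269

I(X;Y|Z) = 0.2199 + 0.2442 - 0.4269 = 0.0372 dits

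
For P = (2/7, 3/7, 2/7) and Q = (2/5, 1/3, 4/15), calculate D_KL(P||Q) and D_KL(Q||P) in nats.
D_KL(P||Q) = 0.0313, D_KL(Q||P) = 0.0324

KL divergence is not symmetric: D_KL(P||Q) ≠ D_KL(Q||P) in general.

D_KL(P||Q) = 0.0313 nats
D_KL(Q||P) = 0.0324 nats

No, they are not equal!

This asymmetry is why KL divergence is not a true distance metric.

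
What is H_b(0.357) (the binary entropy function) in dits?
0.2830 dits

The binary entropy function is:
H(p) = -p log(p) - (1-p) log(1-p)

H(0.357) = -0.357 × log_10(0.357) - 0.643 × log_10(0.643)
H(0.357) = 0.2830 dits

Note: Binary entropy is maximized at p=0.5 (H=1 bit) and minimized at p=0 or p=1 (H=0).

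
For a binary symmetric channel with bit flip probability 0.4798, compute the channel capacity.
0.0012 bits

For a binary symmetric channel (BSC) with error probability p:
Capacity C = 1 - H(p) bits per symbol

where H(p) = -p log₂(p) - (1-p) log₂(1-p) is the binary entropy function.

H(0.4798) = 0.9988 bits
C = 1 - 0.9988 = 0.0012 bits per symbol

This means we can reliably transmit up to 0.0012 bits of information per channel use.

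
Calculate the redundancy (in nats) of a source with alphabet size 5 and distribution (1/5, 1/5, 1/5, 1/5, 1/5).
0.0000 nats

Redundancy measures how far a source is from maximum entropy:
R = H_max - H(X)

Maximum entropy for 5 symbols: H_max = log_e(5) = 1.6094 nats
Actual entropy: H(X) = 1.6094 nats
Redundancy: R = 1.6094 - 1.6094 = 0.0000 nats

This redundancy represents potential for compression: the source could be compressed by 0.0000 nats per symbol.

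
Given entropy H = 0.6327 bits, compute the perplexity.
1.5505

Perplexity is 2^H (or exp(H) for natural log).

H = 0.6327 bits
Perplexity = 2^0.6327 = 1.5505

Interpretation: The model's uncertainty is equivalent to choosing uniformly among 1.6 options.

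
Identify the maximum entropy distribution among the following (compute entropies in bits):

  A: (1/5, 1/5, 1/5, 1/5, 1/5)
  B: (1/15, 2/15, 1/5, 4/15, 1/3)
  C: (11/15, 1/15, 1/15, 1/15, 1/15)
A

For a discrete distribution over n outcomes, entropy is maximized by the uniform distribution.

Computing entropies:
H(A) = 2.3219 bits
H(B) = 2.1493 bits
H(C) = 1.3700 bits

The uniform distribution (where all probabilities equal 1/5) achieves the maximum entropy of log_2(5) = 2.3219 bits.

Distribution A has the highest entropy.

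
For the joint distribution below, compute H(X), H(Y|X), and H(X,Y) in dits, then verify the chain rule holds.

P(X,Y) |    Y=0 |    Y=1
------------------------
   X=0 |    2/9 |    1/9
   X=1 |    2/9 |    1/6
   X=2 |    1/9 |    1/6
H(X,Y) = 0.7618, H(X) = 0.4731, H(Y|X) = 0.2887 (all in dits)

Chain rule: H(X,Y) = H(X) + H(Y|X)

Left side — joint entropy directly:
H(X,Y) = -Σ p(x,y) log p(x,y) = 0.7618 dits

Right side — compute H(Y|X) from the conditional distributions:
P(X) = (1/3, 7/18, 5/18), so H(X) = 0.4731 dits
H(Y|X) = Σ_x P(X=x) · H(Y|X=x):
  P(Y|X=0) = (2/3, 1/3), H(Y|X=0) = 0.2764, weight P(X=0) = 1/3
  P(Y|X=1) = (4/7, 3/7), H(Y|X=1) = 0.2966, weight P(X=1) = 7/18
  P(Y|X=2) = (2/5, 3/5), H(Y|X=2) = 0.2923, weight P(X=2) = 5/18
H(Y|X) = 0.2887 dits

H(X) + H(Y|X) = 0.4731 + 0.2887 = 0.7618 dits

Both sides equal 0.7618 dits. ✓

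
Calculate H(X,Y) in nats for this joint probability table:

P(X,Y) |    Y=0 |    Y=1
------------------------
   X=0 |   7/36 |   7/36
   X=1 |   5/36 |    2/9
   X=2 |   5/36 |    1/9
1.7636 nats

Joint entropy is H(X,Y) = -Σ_{x,y} p(x,y) log p(x,y).

Summing over all non-zero entries:
H(X,Y) = -[7/36·log_e(7/36) + 7/36·log_e(7/36) + 5/36·log_e(5/36) + 2/9·log_e(2/9) + 5/36·log_e(5/36) + 1/9·log_e(1/9)]
H(X,Y) = 1.7636 nats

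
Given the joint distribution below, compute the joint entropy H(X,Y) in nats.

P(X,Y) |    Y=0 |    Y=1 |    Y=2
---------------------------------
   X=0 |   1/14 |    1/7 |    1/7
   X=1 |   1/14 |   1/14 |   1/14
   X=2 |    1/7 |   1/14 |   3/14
2.1066 nats

Joint entropy is H(X,Y) = -Σ_{x,y} p(x,y) log p(x,y).

Summing over all non-zero entries:
H(X,Y) = -[1/14·log_e(1/14) + 1/7·log_e(1/7) + 1/7·log_e(1/7) + 1/14·log_e(1/14) + 1/14·log_e(1/14) + 1/14·log_e(1/14) + 1/7·log_e(1/7) + 1/14·log_e(1/14) + 3/14·log_e(3/14)]
H(X,Y) = 2.1066 nats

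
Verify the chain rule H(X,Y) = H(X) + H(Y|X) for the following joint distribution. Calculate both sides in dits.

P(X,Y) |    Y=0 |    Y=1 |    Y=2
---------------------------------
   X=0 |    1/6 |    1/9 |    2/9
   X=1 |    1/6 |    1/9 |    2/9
H(X,Y) = 0.7618, H(X) = 0.3010, H(Y|X) = 0.4607 (all in dits)

Chain rule: H(X,Y) = H(X) + H(Y|X)

Left side — joint entropy directly:
H(X,Y) = -Σ p(x,y) log p(x,y) = 0.7618 dits

Right side — compute H(Y|X) from the conditional distributions:
P(X) = (1/2, 1/2), so H(X) = 0.3010 dits
H(Y|X) = Σ_x P(X=x) · H(Y|X=x):
  P(Y|X=0) = (1/3, 2/9, 4/9), H(Y|X=0) = 0.4607, weight P(X=0) = 1/2
  P(Y|X=1) = (1/3, 2/9, 4/9), H(Y|X=1) = 0.4607, weight P(X=1) = 1/2
H(Y|X) = 0.4607 dits

H(X) + H(Y|X) = 0.3010 + 0.4607 = 0.7618 dits

Both sides equal 0.7618 dits. ✓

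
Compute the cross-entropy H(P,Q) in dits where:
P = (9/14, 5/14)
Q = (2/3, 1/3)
0.2836 dits

Cross-entropy: H(P,Q) = -Σ p(x) log q(x)

Alternatively: H(P,Q) = H(P) + D_KL(P||Q)
H(P) = 0.2831 dits
D_KL(P||Q) = 0.0005 dits

H(P,Q) = 0.2831 + 0.0005 = 0.2836 dits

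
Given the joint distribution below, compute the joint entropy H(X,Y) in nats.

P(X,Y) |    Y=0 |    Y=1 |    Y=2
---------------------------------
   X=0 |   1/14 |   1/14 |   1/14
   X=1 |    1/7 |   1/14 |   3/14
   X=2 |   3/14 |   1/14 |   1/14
2.0692 nats

Joint entropy is H(X,Y) = -Σ_{x,y} p(x,y) log p(x,y).

Summing over all non-zero entries:
H(X,Y) = -[1/14·log_e(1/14) + 1/14·log_e(1/14) + 1/14·log_e(1/14) + 1/7·log_e(1/7) + 1/14·log_e(1/14) + 3/14·log_e(3/14) + 3/14·log_e(3/14) + 1/14·log_e(1/14) + 1/14·log_e(1/14)]
H(X,Y) = 2.0692 nats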